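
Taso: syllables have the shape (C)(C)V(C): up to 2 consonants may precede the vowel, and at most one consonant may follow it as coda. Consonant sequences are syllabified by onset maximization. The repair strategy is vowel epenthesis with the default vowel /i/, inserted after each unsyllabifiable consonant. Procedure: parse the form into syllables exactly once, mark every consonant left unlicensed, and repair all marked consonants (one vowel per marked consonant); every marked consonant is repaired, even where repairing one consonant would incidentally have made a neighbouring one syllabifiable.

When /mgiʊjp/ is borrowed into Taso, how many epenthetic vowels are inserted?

The unsyllabifiable consonants are /p/; each receives one epenthetic vowel.

1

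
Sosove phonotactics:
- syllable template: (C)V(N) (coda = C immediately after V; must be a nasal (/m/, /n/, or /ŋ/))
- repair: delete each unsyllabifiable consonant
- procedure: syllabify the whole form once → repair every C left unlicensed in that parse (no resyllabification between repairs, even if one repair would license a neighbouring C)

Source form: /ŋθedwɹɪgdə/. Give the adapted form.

Syllabifying with onset maximization leaves /ŋ/, /d/, /w/, /g/ stranded (only a nasal (/m/, /n/, or /ŋ/) is licensed in coda position; onsets are limited to one consonant).
Deletion applies to /ŋ/, /d/, /w/, /g/.

θeɹɪdə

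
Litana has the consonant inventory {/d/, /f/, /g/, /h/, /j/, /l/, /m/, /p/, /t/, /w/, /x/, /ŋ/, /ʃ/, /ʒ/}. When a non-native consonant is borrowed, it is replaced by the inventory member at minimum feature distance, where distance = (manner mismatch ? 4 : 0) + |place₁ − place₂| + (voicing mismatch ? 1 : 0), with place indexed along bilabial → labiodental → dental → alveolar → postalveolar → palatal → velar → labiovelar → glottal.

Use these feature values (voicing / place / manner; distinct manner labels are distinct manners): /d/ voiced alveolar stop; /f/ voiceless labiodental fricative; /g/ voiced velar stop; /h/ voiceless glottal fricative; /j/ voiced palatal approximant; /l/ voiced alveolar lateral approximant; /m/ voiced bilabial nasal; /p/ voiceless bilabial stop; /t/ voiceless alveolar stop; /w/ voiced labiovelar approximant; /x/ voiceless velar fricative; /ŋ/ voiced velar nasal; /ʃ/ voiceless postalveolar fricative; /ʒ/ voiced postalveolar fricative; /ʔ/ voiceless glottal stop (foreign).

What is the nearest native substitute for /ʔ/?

g

/g/ is closest: same manner (stop), place distance 2 (glottal→velar), voicing differs (+1); total 3. Next closest is /h/ at distance 4.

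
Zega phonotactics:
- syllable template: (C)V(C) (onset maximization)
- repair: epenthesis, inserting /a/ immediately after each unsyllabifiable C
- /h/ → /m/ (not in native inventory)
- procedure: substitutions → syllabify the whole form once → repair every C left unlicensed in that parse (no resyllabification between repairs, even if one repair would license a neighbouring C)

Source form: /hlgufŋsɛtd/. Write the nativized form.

malagufŋasɛtda

Substitution: /h/ → /m/, giving /mlgufŋsɛtd/.
Under (C)V(C), the unsyllabifiable consonants are /m/, /l/, /ŋ/, /d/ (at most one coda consonant is licensed; onsets are limited to one consonant).
Epenthesis after each stranded consonant: /m/ → /ma/, /l/ → /la/, /ŋ/ → /ŋa/, /d/ → /da/.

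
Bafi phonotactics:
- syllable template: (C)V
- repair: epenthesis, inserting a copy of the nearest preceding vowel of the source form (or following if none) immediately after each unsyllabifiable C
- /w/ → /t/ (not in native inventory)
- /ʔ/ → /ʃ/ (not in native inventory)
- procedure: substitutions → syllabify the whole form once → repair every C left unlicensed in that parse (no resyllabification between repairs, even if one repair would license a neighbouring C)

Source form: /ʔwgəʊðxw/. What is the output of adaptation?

Substitution: /ʔ/ → /ʃ/, /w/ → /t/, giving /ʃtgəʊðxt/.
Syllabifying with onset maximization leaves /ʃ/, /t/, /ð/, /x/, /t/ stranded (no codas are permitted; onsets are limited to one consonant).
Epenthesis after each stranded consonant: /ʃ/ → /ʃə/, /t/ → /tə/, /ð/ → /ðʊ/, /x/ → /xʊ/, /t/ → /tʊ/.

ʃətəgəʊðʊxʊtʊ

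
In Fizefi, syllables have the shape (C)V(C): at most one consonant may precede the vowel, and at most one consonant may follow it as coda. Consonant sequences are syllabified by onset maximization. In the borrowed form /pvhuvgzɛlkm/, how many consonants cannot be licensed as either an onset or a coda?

Under (C)V(C), the unsyllabifiable consonants are /p/, /v/, /g/, /k/, /m/ (at most one coda consonant is licensed; onsets are limited to one consonant).

5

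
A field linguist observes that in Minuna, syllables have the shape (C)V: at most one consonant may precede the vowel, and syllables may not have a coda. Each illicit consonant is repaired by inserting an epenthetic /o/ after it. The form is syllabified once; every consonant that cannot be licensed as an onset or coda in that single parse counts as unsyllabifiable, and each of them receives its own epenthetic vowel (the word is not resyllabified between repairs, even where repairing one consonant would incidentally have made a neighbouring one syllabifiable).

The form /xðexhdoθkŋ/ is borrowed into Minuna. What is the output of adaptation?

Under (C)V, the unsyllabifiable consonants are /x/, /x/, /h/, /θ/, /k/, /ŋ/ (no codas are permitted; onsets are limited to one consonant).
Inserting the epenthetic vowel yields /x/ → /xo/, /x/ → /xo/, /h/ → /ho/, /θ/ → /θo/, /k/ → /ko/, /ŋ/ → /ŋo/.

xoðexohodoθokoŋo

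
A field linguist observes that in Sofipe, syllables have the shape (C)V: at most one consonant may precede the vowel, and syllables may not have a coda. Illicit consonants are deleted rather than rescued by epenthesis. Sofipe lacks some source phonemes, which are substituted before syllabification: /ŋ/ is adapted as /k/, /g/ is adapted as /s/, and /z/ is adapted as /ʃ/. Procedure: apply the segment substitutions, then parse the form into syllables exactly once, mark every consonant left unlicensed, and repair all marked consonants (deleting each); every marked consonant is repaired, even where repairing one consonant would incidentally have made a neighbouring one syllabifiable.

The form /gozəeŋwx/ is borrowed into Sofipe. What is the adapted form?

soʃəe

Substitution: /g/ → /s/, /z/ → /ʃ/, /ŋ/ → /k/, giving /soʃəekwx/.
Under (C)V, the unsyllabifiable consonants are /k/, /w/, /x/ (no codas are permitted; onsets are limited to one consonant).
Deleting the stranded consonants removes /k/, /w/, /x/.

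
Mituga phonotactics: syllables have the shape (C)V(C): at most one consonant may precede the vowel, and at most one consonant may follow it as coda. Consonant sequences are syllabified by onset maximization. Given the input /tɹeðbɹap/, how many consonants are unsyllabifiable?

Under (C)V(C), the unsyllabifiable consonants are /t/, /b/ (at most one coda consonant is licensed; onsets are limited to one consonant).

2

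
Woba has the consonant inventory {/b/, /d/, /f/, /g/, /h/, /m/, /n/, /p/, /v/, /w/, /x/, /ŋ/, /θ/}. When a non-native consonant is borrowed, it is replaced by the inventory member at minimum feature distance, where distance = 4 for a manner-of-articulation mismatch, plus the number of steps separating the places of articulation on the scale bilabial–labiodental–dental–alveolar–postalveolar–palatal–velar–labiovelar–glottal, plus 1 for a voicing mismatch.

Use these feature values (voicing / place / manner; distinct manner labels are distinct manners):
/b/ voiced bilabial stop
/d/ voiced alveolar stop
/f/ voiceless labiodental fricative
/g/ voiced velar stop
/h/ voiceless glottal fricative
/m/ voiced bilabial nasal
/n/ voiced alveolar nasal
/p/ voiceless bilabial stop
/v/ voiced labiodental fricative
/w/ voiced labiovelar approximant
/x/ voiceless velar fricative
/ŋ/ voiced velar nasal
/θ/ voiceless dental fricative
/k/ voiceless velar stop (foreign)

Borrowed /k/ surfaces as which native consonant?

/g/ is closest: same manner (stop), place distance 0 (velar→velar), voicing differs (+1); total 1. Next closest is /d/ at distance 4.

g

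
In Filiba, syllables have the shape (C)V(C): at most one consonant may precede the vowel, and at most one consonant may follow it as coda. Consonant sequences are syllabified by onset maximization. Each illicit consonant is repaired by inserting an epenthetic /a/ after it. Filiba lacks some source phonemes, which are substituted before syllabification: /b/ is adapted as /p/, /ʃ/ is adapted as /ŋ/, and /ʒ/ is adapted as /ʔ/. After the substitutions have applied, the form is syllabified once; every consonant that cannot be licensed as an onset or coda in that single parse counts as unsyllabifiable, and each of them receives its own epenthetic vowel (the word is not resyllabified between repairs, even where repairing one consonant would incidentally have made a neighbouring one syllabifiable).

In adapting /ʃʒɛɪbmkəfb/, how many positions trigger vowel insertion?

3

After substitution the input is /ŋʔɛɪpmkəfp/.
The unsyllabifiable consonants are /ŋ/, /m/, /p/; each receives one epenthetic vowel.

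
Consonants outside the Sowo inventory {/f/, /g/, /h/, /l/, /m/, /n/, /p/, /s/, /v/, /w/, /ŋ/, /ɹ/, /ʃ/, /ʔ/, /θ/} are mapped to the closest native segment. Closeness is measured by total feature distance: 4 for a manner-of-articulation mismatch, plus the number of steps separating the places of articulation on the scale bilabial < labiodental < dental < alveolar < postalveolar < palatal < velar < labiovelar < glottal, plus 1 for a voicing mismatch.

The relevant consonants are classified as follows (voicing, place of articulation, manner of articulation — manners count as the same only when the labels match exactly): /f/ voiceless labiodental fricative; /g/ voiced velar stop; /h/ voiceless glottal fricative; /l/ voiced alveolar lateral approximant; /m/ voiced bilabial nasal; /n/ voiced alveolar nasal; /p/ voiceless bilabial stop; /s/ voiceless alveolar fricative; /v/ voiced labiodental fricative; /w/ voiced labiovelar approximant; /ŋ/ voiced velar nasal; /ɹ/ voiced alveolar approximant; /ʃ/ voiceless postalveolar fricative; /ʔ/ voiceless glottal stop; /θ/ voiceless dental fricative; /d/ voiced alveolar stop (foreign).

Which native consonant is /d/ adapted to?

/g/ is closest: same manner (stop), place distance 3 (alveolar→velar), same voicing; total 3. Next closest is /l/ at distance 4.

g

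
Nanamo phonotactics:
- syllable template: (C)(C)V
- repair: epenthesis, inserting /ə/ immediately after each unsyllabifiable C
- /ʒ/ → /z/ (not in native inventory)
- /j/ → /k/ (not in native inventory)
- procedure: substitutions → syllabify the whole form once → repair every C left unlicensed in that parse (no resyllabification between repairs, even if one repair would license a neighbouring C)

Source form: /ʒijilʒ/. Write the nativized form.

Substitution: /ʒ/ → /z/, /j/ → /k/, giving /zikilz/.
Syllabifying with onset maximization leaves /l/, /z/ stranded (no codas are permitted; onsets may contain at most 2 consonants).
Each unlicensed consonant becomes the onset of a new syllable: /l/ → /lə/, /z/ → /zə/.

zikiləzə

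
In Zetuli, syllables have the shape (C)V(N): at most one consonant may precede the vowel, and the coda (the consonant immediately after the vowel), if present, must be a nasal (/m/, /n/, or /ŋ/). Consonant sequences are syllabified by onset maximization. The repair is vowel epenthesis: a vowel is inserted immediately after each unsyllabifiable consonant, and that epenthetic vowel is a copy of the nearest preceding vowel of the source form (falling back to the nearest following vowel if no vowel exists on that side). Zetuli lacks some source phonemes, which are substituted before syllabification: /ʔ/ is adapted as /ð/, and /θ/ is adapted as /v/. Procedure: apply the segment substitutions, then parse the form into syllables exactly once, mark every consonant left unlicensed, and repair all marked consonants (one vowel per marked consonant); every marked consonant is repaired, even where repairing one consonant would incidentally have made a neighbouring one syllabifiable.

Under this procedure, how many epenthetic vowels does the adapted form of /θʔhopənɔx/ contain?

3

After substitution the input is /vðhopənɔx/.
The unsyllabifiable consonants are /v/, /ð/, /x/; each receives one epenthetic vowel.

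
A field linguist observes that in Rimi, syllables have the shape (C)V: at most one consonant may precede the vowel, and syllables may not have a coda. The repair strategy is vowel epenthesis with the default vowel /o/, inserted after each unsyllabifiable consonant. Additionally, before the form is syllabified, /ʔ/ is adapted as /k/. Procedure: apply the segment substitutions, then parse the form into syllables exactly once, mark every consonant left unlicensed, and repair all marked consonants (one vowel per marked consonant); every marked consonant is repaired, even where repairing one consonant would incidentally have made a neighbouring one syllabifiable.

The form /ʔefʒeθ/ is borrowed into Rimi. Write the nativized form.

Substitution: /ʔ/ → /k/, giving /kefʒeθ/.
The consonants /f/, /θ/ cannot be parsed into a legal (C)V syllable (no codas are permitted; onsets are limited to one consonant).
Inserting the epenthetic vowel yields /f/ → /fo/, /θ/ → /θo/.

kefoʒeθo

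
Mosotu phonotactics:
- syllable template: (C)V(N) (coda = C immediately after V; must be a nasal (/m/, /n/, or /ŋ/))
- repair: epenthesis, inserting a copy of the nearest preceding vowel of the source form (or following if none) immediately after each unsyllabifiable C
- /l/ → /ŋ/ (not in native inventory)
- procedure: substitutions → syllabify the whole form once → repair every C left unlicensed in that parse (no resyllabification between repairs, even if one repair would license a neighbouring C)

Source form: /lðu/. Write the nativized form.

Substitution: /l/ → /ŋ/, giving /ŋðu/.
Syllabifying with onset maximization leaves /ŋ/ stranded (only a nasal (/m/, /n/, or /ŋ/) is licensed in coda position; onsets are limited to one consonant).
Inserting the epenthetic vowel yields /ŋ/ → /ŋu/.

ŋuðu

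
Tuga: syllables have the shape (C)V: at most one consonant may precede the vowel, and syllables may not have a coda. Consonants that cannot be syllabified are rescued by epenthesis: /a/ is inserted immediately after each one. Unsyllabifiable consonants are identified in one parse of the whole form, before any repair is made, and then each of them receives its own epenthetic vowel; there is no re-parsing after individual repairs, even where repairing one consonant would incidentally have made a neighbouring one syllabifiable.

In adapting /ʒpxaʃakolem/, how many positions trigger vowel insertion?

The unsyllabifiable consonants are /ʒ/, /p/, /m/; each receives one epenthetic vowel.

3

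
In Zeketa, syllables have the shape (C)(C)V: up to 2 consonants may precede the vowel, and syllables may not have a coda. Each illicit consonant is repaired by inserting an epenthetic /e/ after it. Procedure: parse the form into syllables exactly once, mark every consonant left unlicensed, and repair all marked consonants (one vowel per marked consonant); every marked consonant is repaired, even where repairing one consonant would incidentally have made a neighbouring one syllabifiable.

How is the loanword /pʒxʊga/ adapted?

Syllabifying with onset maximization leaves /p/ stranded (no codas are permitted; onsets may contain at most 2 consonants).
Inserting the epenthetic vowel yields /p/ → /pe/.

peʒxʊga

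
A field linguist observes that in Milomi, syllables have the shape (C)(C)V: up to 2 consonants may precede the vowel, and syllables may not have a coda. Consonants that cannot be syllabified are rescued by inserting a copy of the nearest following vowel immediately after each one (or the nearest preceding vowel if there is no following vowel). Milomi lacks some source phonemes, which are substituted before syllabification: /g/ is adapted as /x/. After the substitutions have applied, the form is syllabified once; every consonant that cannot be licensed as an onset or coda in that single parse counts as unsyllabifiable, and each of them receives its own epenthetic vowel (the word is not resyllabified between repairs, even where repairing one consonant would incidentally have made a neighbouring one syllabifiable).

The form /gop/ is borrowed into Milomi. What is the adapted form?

xopo

Substitution: /g/ → /x/, giving /xop/.
Under (C)(C)V, the unsyllabifiable consonants are /p/ (no codas are permitted; onsets may contain at most 2 consonants).
Epenthesis after each stranded consonant: /p/ → /po/.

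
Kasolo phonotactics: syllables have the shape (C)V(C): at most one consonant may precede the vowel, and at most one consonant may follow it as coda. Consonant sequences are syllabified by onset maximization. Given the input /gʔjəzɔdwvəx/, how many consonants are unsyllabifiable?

Under (C)V(C), the unsyllabifiable consonants are /g/, /ʔ/, /w/ (at most one coda consonant is licensed; onsets are limited to one consonant).

3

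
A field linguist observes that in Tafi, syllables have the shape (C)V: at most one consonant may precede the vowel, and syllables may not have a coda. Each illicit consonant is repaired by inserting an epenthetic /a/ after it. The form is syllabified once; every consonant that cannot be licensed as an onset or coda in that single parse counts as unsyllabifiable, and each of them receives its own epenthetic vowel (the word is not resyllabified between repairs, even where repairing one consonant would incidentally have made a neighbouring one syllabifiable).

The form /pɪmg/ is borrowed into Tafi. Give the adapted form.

Under (C)V, the unsyllabifiable consonants are /m/, /g/ (no codas are permitted; onsets are limited to one consonant).
Epenthesis after each stranded consonant: /m/ → /ma/, /g/ → /ga/.

pɪmaga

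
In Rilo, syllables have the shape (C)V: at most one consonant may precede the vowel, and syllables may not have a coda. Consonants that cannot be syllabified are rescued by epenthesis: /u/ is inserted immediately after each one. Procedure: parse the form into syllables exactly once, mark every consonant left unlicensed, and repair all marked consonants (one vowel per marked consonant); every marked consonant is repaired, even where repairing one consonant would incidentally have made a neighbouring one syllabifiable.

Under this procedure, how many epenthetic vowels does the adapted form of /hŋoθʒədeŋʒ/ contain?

4

The unsyllabifiable consonants are /h/, /θ/, /ŋ/, /ʒ/; each receives one epenthetic vowel.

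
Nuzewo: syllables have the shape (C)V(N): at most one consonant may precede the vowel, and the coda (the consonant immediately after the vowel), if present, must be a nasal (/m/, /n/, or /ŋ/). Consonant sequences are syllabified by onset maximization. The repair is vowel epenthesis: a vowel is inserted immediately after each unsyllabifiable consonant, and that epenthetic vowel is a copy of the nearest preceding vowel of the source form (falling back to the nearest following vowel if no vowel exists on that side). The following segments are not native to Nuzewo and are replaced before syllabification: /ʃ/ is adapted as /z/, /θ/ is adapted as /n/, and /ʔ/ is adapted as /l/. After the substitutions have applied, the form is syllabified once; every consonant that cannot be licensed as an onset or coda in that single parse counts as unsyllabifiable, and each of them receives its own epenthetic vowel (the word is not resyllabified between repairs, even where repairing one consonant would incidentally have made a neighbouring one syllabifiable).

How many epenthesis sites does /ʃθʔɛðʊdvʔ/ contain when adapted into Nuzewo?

After substitution the input is /znlɛðʊdvl/.
The unsyllabifiable consonants are /z/, /n/, /d/, /v/, /l/; each receives one epenthetic vowel.

5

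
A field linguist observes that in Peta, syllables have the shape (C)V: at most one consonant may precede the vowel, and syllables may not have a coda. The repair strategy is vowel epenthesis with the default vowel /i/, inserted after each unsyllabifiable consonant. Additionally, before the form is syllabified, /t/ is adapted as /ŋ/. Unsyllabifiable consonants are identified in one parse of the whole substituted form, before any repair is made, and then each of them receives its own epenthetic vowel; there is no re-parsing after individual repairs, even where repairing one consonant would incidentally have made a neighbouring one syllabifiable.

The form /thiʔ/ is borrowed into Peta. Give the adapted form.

ŋihiʔi

Substitution: /t/ → /ŋ/, giving /ŋhiʔ/.
Under (C)V, the unsyllabifiable consonants are /ŋ/, /ʔ/ (no codas are permitted; onsets are limited to one consonant).
Inserting the epenthetic vowel yields /ŋ/ → /ŋi/, /ʔ/ → /ʔi/.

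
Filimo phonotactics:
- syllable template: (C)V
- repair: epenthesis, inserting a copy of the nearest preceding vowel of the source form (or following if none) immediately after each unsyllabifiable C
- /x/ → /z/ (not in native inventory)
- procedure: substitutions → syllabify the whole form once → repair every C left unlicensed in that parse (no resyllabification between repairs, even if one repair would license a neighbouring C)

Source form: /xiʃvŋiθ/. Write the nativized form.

Substitution: /x/ → /z/, giving /ziʃvŋiθ/.
The consonants /ʃ/, /v/, /θ/ cannot be parsed into a legal (C)V syllable (no codas are permitted; onsets are limited to one consonant).
Inserting the epenthetic vowel yields /ʃ/ → /ʃi/, /v/ → /vi/, /θ/ → /θi/.

ziʃiviŋiθi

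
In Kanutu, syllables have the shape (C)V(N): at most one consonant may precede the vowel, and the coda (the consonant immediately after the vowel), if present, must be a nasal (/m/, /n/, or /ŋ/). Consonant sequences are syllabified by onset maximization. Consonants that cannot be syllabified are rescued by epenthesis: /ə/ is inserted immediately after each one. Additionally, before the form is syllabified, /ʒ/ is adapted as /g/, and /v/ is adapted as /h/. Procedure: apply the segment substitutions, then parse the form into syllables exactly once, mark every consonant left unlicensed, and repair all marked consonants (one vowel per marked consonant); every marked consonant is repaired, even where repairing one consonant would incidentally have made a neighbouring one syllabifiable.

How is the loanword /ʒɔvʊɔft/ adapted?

gɔhʊɔfətə

Substitution: /ʒ/ → /g/, /v/ → /h/, giving /gɔhʊɔft/.
Under (C)V(N), the unsyllabifiable consonants are /f/, /t/ (only a nasal (/m/, /n/, or /ŋ/) is licensed in coda position; onsets are limited to one consonant).
Inserting the epenthetic vowel yields /f/ → /fə/, /t/ → /tə/.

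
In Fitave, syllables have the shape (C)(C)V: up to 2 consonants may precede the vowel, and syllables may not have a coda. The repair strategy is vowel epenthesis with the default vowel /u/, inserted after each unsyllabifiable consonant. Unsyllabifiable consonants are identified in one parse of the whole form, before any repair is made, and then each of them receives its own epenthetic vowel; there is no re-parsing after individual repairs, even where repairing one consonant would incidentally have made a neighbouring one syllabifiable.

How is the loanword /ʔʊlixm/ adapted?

The consonants /x/, /m/ cannot be parsed into a legal (C)(C)V syllable (no codas are permitted; onsets may contain at most 2 consonants).
Epenthesis after each stranded consonant: /x/ → /xu/, /m/ → /mu/.

ʔʊlixumu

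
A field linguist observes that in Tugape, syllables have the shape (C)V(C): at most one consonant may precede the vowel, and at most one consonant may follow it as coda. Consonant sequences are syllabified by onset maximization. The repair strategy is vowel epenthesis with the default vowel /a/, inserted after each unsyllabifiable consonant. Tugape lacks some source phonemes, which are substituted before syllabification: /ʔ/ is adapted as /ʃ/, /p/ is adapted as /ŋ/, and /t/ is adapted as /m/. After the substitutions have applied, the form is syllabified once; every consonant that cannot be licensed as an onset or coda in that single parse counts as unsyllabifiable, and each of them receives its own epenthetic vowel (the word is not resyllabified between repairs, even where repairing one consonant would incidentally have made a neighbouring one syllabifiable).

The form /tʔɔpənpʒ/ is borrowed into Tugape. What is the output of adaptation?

maʃɔŋənŋaʒa

Substitution: /t/ → /m/, /ʔ/ → /ʃ/, /p/ → /ŋ/, giving /mʃɔŋənŋʒ/.
The consonants /m/, /ŋ/, /ʒ/ cannot be parsed into a legal (C)V(C) syllable (at most one coda consonant is licensed; onsets are limited to one consonant).
Each unlicensed consonant becomes the onset of a new syllable: /m/ → /ma/, /ŋ/ → /ŋa/, /ʒ/ → /ʒa/.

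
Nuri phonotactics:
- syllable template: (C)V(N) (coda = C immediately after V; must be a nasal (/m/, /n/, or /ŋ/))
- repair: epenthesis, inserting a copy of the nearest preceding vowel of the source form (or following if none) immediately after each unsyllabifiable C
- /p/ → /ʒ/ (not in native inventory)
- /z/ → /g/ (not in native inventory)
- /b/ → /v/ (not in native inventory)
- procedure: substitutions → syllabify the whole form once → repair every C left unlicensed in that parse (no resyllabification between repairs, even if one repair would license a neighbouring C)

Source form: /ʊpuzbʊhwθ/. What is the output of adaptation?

Substitution: /p/ → /ʒ/, /z/ → /g/, /b/ → /v/, giving /ʊʒugvʊhwθ/.
The consonants /g/, /h/, /w/, /θ/ cannot be parsed into a legal (C)V(N) syllable (only a nasal (/m/, /n/, or /ŋ/) is licensed in coda position; onsets are limited to one consonant).
Epenthesis after each stranded consonant: /g/ → /gu/, /h/ → /hʊ/, /w/ → /wʊ/, /θ/ → /θʊ/.

ʊʒuguvʊhʊwʊθʊ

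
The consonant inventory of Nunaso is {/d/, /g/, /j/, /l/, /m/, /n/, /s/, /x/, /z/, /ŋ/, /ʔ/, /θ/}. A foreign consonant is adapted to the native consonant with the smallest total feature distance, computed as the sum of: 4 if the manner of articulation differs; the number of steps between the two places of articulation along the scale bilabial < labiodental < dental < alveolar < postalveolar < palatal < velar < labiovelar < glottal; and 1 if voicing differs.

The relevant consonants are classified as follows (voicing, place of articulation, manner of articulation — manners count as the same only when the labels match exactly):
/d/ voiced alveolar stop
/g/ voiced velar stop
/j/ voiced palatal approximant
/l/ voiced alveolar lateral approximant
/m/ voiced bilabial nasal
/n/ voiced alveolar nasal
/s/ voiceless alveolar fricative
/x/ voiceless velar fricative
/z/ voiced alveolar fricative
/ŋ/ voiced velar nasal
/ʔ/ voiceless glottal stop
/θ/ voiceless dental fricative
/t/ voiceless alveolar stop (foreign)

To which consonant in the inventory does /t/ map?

/d/ is closest: same manner (stop), place distance 0 (alveolar→alveolar), voicing differs (+1); total 1. Next closest is /g/ at distance 4.

d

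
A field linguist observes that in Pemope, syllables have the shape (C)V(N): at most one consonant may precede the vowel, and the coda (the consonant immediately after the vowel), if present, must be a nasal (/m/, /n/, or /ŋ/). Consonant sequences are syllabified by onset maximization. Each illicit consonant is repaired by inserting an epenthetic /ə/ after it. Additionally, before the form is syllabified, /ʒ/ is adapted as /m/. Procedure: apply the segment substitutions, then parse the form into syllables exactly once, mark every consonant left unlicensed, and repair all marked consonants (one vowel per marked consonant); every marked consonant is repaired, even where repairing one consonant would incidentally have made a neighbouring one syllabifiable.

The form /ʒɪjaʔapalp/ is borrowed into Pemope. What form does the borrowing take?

Substitution: /ʒ/ → /m/, giving /mɪjaʔapalp/.
Syllabifying with onset maximization leaves /l/, /p/ stranded (only a nasal (/m/, /n/, or /ŋ/) is licensed in coda position; onsets are limited to one consonant).
Epenthesis after each stranded consonant: /l/ → /lə/, /p/ → /pə/.

mɪjaʔapaləpə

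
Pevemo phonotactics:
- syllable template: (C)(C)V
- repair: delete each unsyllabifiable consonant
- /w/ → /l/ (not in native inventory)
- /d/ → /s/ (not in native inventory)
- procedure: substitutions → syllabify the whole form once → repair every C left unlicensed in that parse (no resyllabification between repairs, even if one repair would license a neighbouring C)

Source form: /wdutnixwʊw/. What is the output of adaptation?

lsutnixlʊ

Substitution: /w/ → /l/, /d/ → /s/, giving /lsutnixlʊl/.
The consonants /l/ cannot be parsed into a legal (C)(C)V syllable (no codas are permitted; onsets may contain at most 2 consonants).
Each unlicensed consonant is deleted: /l/.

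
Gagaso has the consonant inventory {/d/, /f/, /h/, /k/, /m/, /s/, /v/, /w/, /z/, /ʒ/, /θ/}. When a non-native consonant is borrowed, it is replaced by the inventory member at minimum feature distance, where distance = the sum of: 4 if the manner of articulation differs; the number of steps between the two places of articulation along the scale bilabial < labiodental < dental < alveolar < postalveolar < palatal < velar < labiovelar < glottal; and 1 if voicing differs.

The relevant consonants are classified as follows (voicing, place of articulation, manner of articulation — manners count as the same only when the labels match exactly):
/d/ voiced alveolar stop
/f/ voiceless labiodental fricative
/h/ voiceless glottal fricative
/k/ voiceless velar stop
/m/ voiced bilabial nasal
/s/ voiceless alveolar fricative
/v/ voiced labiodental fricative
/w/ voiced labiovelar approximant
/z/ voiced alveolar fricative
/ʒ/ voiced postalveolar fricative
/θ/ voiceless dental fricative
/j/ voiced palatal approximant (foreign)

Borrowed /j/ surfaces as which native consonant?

/w/ is closest: same manner (approximant), place distance 2 (palatal→labiovelar), same voicing; total 2. Next closest is /ʒ/ at distance 5.

w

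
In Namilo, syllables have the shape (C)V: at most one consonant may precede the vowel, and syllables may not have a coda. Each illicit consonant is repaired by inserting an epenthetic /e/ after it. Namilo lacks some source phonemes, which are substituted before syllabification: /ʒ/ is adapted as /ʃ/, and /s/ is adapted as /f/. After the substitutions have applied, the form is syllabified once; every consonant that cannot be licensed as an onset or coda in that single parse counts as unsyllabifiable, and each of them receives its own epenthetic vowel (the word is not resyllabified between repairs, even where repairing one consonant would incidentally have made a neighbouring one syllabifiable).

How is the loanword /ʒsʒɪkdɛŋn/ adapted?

ʃefeʃɪkedɛŋene

Substitution: /ʒ/ → /ʃ/, /s/ → /f/, giving /ʃfʃɪkdɛŋn/.
The consonants /ʃ/, /f/, /k/, /ŋ/, /n/ cannot be parsed into a legal (C)V syllable (no codas are permitted; onsets are limited to one consonant).
Epenthesis after each stranded consonant: /ʃ/ → /ʃe/, /f/ → /fe/, /k/ → /ke/, /ŋ/ → /ŋe/, /n/ → /ne/.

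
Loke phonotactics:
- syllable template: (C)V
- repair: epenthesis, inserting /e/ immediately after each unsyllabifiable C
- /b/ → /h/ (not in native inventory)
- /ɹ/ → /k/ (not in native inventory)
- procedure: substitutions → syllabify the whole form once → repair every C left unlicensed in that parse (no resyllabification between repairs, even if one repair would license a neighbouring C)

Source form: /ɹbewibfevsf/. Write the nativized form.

kehewihefevesefe

Substitution: /ɹ/ → /k/, /b/ → /h/, giving /khewihfevsf/.
Under (C)V, the unsyllabifiable consonants are /k/, /h/, /v/, /s/, /f/ (no codas are permitted; onsets are limited to one consonant).
Each unlicensed consonant becomes the onset of a new syllable: /k/ → /ke/, /h/ → /he/, /v/ → /ve/, /s/ → /se/, /f/ → /fe/.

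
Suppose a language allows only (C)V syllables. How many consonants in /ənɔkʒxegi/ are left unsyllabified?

2

Under (C)V, the unsyllabifiable consonants are /k/, /ʒ/ (no codas are permitted; onsets are limited to one consonant).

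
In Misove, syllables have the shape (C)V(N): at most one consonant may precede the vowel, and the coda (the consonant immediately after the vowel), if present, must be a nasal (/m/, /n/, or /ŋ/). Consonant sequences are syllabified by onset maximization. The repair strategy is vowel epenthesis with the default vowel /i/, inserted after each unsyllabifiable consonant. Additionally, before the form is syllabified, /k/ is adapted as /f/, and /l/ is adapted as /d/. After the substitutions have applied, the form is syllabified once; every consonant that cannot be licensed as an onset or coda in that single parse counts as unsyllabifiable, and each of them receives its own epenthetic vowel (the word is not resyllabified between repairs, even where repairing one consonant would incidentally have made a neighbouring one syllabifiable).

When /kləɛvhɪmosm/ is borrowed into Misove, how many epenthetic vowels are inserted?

4

After substitution the input is /fdəɛvhɪmosm/.
The unsyllabifiable consonants are /f/, /v/, /s/, /m/; each receives one epenthetic vowel.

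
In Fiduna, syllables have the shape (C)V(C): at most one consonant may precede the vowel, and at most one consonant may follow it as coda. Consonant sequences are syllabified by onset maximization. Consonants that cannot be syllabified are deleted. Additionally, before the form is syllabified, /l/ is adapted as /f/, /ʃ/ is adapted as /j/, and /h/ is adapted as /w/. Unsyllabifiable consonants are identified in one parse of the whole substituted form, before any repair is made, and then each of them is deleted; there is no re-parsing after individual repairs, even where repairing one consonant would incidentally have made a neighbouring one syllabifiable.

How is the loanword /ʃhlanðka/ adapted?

fanka

Substitution: /ʃ/ → /j/, /h/ → /w/, /l/ → /f/, giving /jwfanðka/.
Under (C)V(C), the unsyllabifiable consonants are /j/, /w/, /ð/ (at most one coda consonant is licensed; onsets are limited to one consonant).
Each unlicensed consonant is deleted: /j/, /w/, /ð/.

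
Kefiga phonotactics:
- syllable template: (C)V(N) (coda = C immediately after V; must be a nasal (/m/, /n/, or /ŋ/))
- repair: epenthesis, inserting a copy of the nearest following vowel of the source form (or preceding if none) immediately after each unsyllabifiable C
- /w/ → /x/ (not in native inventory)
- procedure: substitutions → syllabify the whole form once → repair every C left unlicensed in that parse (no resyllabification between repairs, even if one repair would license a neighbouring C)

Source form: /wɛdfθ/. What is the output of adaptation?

xɛdɛfɛθɛ

Substitution: /w/ → /x/, giving /xɛdfθ/.
The consonants /d/, /f/, /θ/ cannot be parsed into a legal (C)V(N) syllable (only a nasal (/m/, /n/, or /ŋ/) is licensed in coda position; onsets are limited to one consonant).
Inserting the epenthetic vowel yields /d/ → /dɛ/, /f/ → /fɛ/, /θ/ → /θɛ/.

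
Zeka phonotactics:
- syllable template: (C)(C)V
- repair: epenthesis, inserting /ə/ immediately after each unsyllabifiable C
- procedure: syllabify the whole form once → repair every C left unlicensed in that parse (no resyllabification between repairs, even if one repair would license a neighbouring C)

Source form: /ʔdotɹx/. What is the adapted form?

ʔdotəɹəxə

Under (C)(C)V, the unsyllabifiable consonants are /t/, /ɹ/, /x/ (no codas are permitted; onsets may contain at most 2 consonants).
Each unlicensed consonant becomes the onset of a new syllable: /t/ → /tə/, /ɹ/ → /ɹə/, /x/ → /xə/.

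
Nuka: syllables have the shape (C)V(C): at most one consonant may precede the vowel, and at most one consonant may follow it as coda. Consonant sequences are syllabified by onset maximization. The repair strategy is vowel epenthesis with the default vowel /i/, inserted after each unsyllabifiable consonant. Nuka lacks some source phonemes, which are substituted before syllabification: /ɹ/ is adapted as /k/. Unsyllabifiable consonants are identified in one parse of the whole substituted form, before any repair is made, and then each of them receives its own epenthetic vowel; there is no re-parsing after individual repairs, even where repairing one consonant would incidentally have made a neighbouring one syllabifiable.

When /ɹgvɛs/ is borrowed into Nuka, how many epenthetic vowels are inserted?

2

After substitution the input is /kgvɛs/.
The unsyllabifiable consonants are /k/, /g/; each receives one epenthetic vowel.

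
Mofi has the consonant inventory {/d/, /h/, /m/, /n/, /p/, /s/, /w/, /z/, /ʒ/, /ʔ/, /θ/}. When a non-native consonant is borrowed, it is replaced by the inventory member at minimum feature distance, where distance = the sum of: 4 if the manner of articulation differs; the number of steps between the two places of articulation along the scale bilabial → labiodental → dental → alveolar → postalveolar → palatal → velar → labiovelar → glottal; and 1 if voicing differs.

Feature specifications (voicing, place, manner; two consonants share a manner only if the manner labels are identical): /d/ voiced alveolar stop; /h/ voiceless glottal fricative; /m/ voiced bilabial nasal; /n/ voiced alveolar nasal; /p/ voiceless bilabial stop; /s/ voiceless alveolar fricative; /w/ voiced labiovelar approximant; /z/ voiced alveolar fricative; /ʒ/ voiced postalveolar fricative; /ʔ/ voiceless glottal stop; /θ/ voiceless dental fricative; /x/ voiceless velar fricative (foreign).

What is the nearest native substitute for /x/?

/h/ is closest: same manner (fricative), place distance 2 (velar→glottal), same voicing; total 2. Next closest is /s/ at distance 3.

h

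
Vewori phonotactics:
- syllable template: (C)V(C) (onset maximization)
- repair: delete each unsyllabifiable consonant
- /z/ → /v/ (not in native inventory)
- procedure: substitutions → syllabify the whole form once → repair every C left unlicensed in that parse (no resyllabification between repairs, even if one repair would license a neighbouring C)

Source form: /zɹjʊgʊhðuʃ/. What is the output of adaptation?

jʊgʊhðuʃ

Substitution: /z/ → /v/, giving /vɹjʊgʊhðuʃ/.
Syllabifying with onset maximization leaves /v/, /ɹ/ stranded (at most one coda consonant is licensed; onsets are limited to one consonant).
Deleting the stranded consonants removes /v/, /ɹ/.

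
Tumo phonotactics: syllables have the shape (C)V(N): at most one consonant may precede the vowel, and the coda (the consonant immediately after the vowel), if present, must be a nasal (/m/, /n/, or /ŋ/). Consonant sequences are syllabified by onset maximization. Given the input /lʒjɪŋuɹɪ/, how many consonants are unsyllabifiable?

2

The consonants /l/, /ʒ/ cannot be parsed into a legal (C)V(N) syllable (only a nasal (/m/, /n/, or /ŋ/) is licensed in coda position; onsets are limited to one consonant).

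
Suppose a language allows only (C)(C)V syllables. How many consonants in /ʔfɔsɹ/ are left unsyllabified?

Syllabifying with onset maximization leaves /s/, /ɹ/ stranded (no codas are permitted; onsets may contain at most 2 consonants).

2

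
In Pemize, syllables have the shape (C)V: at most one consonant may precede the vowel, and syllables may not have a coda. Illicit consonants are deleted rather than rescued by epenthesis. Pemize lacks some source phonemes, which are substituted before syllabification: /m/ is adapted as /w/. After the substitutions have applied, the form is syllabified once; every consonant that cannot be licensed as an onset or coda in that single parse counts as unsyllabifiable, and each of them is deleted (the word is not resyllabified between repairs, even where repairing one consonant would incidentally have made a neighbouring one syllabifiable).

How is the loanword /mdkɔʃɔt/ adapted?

Substitution: /m/ → /w/, giving /wdkɔʃɔt/.
The consonants /w/, /d/, /t/ cannot be parsed into a legal (C)V syllable (no codas are permitted; onsets are limited to one consonant).
Deleting the stranded consonants removes /w/, /d/, /t/.

kɔʃɔ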